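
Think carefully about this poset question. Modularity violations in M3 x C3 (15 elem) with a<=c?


Modular law: if a <= c then a v (b ^ c) = (a v b) ^ c.
Check all triples (a,b,c) with a <= c among 15 elements.
This lattice is modular (diamonds M_m and their chain-products are modular).
Total violating triples: 0


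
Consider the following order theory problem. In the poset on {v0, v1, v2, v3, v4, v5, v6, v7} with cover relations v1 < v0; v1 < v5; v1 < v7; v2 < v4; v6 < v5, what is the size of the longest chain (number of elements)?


A chain is a totally ordered subset; we count the number of elements in a maximum chain.
Compute, for each element x, the size of the longest chain ending at x:
  v1: 1
  v2: 1
  v3: 1
  v6: 1
  v0: 2
  v4: 2
  ...
A maximum chain: v1 < v0
Number of elements in the longest chain: 2


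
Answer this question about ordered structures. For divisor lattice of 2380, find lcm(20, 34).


In a divisor lattice, join = lcm (least common multiple).
Compute lcm iteratively: start with first element, then lcm(current, next).
Elements: [20, 34]
lcm(20,34) = 340
Final lcm = 340


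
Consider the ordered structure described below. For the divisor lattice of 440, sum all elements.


sigma(n) = sum of divisors.
Divisors of 440: [1, 2, 4, 5, 8, 10, 11, 20, 22, 40, 44, 55, 88, 110, 220, 440]
Sum = 1080


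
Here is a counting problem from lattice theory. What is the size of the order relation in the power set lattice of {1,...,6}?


The order relation is {(a,b) : a <= b}, reflexive so it includes (a,a).
Examples: ({},{}), ({},{1,2}), ({},{1,2,3}), ({},{1,2,3,4}), ({},{1,2,3,4,5}), ...
Total ordered pairs: 729


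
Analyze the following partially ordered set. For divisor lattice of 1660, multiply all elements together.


Divisors of 1660: [1, 2, 4, 5, 10, 20, 83, 166, 332, 415, 830, 1660]
Product = n^(d(n)/2) = 1660^(12/2)
Product = 20924183895616000000


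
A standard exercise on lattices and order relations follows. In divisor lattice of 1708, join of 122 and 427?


In a divisor lattice, join = lcm (least common multiple).
gcd(122,427) = 61
lcm(122,427) = 122*427/gcd = 52094/61 = 854


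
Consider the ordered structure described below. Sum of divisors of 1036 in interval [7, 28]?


Interval [7,28] in divisors of 1036: [7, 14, 28]
Sum = 49


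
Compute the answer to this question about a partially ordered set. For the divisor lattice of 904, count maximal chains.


A maximal chain goes from the minimum element to a maximal element via cover relations.
Counting all min-to-max paths in the cover graph.
Total maximal chains: 4


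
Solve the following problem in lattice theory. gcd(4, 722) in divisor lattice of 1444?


Meet=gcd.
gcd(4,722)=2


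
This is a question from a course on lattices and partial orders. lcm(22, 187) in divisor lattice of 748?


Join=lcm.
gcd(22,187)=11
lcm=374


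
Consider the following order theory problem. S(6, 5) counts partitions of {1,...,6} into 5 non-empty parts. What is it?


S(n,k) = k*S(n-1,k) + S(n-1,k-1).
S(5,5) = 1, S(5,4) = 10
S(6,5) = 5*1 + 10 = 5 + 10
S(6,5) = 15


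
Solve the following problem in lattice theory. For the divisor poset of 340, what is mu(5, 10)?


In a divisor lattice, mu(a,b) = mu(b/a) where mu is the classical Mobius function.
b/a = 10/5 = 2
Prime factorization of 2: primes [2]
2 is squarefree with 1 prime factor(s), so mu(2) = (-1)^1 = -1


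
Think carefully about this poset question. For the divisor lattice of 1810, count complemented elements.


An element a is complemented if some b has a meet b = bottom, a join b = top.
a is complemented iff gcd(a, n/a)=1, i.e. a is a unitary divisor of 1810.
Complemented elements: 1, 2, 5, 10, 181, 362, ... (2 more)
Count: 8


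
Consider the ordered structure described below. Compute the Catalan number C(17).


C(n) = C(2n, n) / (n+1).
C(34, 17) = 2333606220
C(17) = 2333606220 / 18 = 129644790


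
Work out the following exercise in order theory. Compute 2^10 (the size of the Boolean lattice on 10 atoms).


Power set = 2^n.
2^10 = 1024


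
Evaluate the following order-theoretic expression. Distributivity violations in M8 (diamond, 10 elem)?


Distributive law: a ^ (b v c) = (a ^ b) v (a ^ c).
Check all 10^3 = 1000 ordered triples (a,b,c).
  e.g. a=a1, b=a2, c=a3: lhs=a1 != rhs=0
  e.g. a=a1, b=a2, c=a4: lhs=a1 != rhs=0
Total violating triples: 336


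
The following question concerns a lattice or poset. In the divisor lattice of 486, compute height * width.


Height = length of longest chain minus 1; width = size of largest antichain.
A maximum chain: 1 | 3 | 9 | 27 | 81 | 243 | 486  (height 6).
A maximum antichain: {2, 3}  (width 2).
Product = 6 * 2 = 12


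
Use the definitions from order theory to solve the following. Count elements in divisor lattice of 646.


Divisors of 646: [1, 2, 17, 19, 34, 38, 323, 646]
Count: 8


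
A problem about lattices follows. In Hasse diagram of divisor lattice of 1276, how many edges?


A cover relation a -< b holds when a < b with no c strictly between.
Cover relations:
  1 -< 2
  1 -< 11
  1 -< 29
  2 -< 4
  2 -< 22
  2 -< 58
  4 -< 44
  4 -< 116
  ...12 more
Total: 20


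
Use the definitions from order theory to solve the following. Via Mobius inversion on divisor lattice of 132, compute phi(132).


phi(n) = n * prod_{p|n} (1 - 1/p).
Prime divisors of 132: [2, 3, 11]
phi(132) = 132 * (1 - 1/2) * (1 - 1/3) * (1 - 1/11)
phi(132) = 40


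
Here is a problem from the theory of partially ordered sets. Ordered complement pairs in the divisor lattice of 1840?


Complement pair (a,b): a meet b = bottom, a join b = top.
Here: gcd(a,b)=1 and lcm(a,b)=1840, i.e. a*b=1840 with a,b coprime.
Pairs found: (1,1840), (5,368), (16,115), (23,80), ... (4 more)
Total ordered pairs: 8


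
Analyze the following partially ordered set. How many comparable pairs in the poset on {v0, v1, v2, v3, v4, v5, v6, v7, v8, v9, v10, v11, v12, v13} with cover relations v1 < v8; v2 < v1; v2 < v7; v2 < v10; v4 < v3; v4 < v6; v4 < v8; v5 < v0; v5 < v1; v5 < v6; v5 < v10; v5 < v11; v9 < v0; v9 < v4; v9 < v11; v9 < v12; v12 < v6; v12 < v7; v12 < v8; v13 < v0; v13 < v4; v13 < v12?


A comparable pair {a,b} has a < b or b < a in the order.
Count unordered pairs where one element is strictly below the other.
Examples: {v0,v5}, {v0,v9}, {v0,v13}, {v1,v2}, ...
Total comparable pairs: 32


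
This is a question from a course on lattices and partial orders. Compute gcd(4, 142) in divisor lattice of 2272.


In a divisor lattice, meet = gcd (greatest common divisor).
By Euclidean algorithm or factoring: gcd(4,142) = 2


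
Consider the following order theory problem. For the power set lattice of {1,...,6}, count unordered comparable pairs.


A comparable pair {a,b} has a < b or b < a in the order.
Count unordered pairs where one element is strictly below the other.
Examples: {{},{1}}, {{},{2}}, {{},{3}}, {{},{4}}, ...
Total comparable pairs: 665


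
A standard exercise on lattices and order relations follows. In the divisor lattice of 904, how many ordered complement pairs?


Complement pair (a,b): a meet b = bottom, a join b = top.
Here: gcd(a,b)=1 and lcm(a,b)=904, i.e. a*b=904 with a,b coprime.
Pairs found: (1,904), (8,113), (113,8), (904,1)
Total ordered pairs: 4


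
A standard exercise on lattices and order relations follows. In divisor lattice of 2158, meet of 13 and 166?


In a divisor lattice, meet = gcd (greatest common divisor).
By Euclidean algorithm or factoring: gcd(13,166) = 1


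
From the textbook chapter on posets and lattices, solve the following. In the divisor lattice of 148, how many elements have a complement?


An element a is complemented if some b has a meet b = bottom, a join b = top.
a is complemented iff gcd(a, n/a)=1, i.e. a is a unitary divisor of 148.
Complemented elements: 1, 4, 37, 148
Count: 4


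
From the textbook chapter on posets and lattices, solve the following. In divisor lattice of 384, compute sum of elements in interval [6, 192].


Interval [6,192] in divisors of 384: [6, 12, 24, 48, 96, 192]
Sum = 378


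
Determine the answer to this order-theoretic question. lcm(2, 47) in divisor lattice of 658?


Join=lcm.
gcd(2,47)=1
lcm=94


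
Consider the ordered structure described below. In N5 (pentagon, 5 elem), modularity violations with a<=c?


Modular law: if a <= c then a v (b ^ c) = (a v b) ^ c.
Check all triples (a,b,c) with a <= c among 5 elements.
  e.g. a=a, b=c, c=b: lhs=a != rhs=b
Total violating triples: 1


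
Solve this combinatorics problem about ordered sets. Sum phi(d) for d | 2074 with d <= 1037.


Divisors of 2074 up to 1037: [1, 2, 17, 34, 61, 122, 1037]
phi values: [1, 1, 16, 16, 60, 60, 960]
Sum = 1114


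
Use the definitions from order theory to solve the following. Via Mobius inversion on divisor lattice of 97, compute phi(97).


phi(n) = n * prod_{p|n} (1 - 1/p).
Prime divisors of 97: [97]
phi(97) = 97 * (1 - 1/97)
phi(97) = 96


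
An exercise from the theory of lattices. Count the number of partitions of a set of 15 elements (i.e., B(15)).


B(n) = number of set partitions of an n-element set.
B(n) satisfies the recurrence: B(n+1) = sum_k C(n,k)*B(k).
B(15) = 1382958545


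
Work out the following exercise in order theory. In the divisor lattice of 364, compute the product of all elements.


Divisors of 364: [1, 2, 4, 7, 13, 14, 26, 28, 52, 91, 182, 364]
Product = n^(d(n)/2) = 364^(12/2)
Product = 2325992456359936


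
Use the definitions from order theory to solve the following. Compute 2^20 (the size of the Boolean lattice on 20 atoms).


Power set = 2^n.
2^20 = 1048576


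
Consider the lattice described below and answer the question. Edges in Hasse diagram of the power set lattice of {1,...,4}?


A cover relation a -< b holds when a < b with no c strictly between.
Cover relations:
  {} -< {1}
  {} -< {2}
  {} -< {3}
  {} -< {4}
  {1} -< {1,2}
  {1} -< {1,3}
  {1} -< {1,4}
  {2} -< {1,2}
  ...24 more
Total: 32


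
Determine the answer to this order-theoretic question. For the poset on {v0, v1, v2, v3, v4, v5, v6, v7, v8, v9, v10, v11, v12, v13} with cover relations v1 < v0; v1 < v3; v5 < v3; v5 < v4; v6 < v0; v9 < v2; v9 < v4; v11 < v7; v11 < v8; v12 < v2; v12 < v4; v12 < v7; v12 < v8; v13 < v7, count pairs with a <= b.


The order relation is {(a,b) : a <= b}, reflexive so it includes (a,a).
Examples: (v0,v0), (v1,v0), (v1,v1), (v1,v3), (v10,v10), ...
Total ordered pairs: 28


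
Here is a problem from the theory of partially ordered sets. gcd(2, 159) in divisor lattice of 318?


Meet=gcd.
gcd(2,159)=1


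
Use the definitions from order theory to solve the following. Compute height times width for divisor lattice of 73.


Height = length of longest chain minus 1; width = size of largest antichain.
A maximum chain: 1 | 73  (height 1).
A maximum antichain: {1}  (width 1).
Product = 1 * 1 = 1


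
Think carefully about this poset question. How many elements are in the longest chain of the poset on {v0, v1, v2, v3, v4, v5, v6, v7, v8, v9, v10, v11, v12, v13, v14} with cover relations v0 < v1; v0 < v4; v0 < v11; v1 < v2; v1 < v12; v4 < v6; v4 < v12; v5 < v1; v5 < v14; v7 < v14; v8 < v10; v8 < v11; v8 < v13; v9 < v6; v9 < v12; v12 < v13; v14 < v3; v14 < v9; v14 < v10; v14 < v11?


A chain is a totally ordered subset; we count the number of elements in a maximum chain.
Compute, for each element x, the size of the longest chain ending at x:
  v0: 1
  v5: 1
  v7: 1
  v8: 1
  v4: 2
  v1: 2
  ...
A maximum chain: v5 < v14 < v9 < v12 < v13
Number of elements in the longest chain: 5


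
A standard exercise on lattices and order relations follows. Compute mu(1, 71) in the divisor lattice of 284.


In a divisor lattice, mu(a,b) = mu(b/a) where mu is the classical Mobius function.
b/a = 71/1 = 71
Prime factorization of 71: primes [71]
71 is squarefree with 1 prime factor(s), so mu(71) = (-1)^1 = -1


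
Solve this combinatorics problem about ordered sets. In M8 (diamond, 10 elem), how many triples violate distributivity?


Distributive law: a ^ (b v c) = (a ^ b) v (a ^ c).
Check all 10^3 = 1000 ordered triples (a,b,c).
  e.g. a=a1, b=a2, c=a3: lhs=a1 != rhs=0
  e.g. a=a1, b=a2, c=a4: lhs=a1 != rhs=0
Total violating triples: 336


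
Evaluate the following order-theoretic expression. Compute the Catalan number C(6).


C(n) = C(2n, n) / (n+1).
C(12, 6) = 924
C(6) = 924 / 7 = 132


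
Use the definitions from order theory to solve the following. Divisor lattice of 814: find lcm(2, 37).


In a divisor lattice, join = lcm (least common multiple).
gcd(2,37) = 1
lcm(2,37) = 2*37/gcd = 74/1 = 74


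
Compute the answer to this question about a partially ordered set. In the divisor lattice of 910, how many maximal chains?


A maximal chain goes from the minimum element to a maximal element via cover relations.
Counting all min-to-max paths in the cover graph.
Total maximal chains: 24


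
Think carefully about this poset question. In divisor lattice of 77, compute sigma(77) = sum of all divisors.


sigma(n) = sum of divisors.
Divisors of 77: [1, 7, 11, 77]
Sum = 96


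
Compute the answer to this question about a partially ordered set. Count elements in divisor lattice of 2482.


Divisors of 2482: [1, 2, 17, 34, 73, 146, 1241, 2482]
Count: 8


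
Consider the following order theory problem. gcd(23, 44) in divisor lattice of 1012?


Meet=gcd.
gcd(23,44)=1


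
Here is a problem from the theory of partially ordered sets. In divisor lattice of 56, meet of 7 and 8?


In a divisor lattice, meet = gcd (greatest common divisor).
By Euclidean algorithm or factoring: gcd(7,8) = 1


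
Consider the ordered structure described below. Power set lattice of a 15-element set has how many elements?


Power set = 2^n.
2^15 = 32768


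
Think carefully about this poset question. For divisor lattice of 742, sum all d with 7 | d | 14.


Interval [7,14] in divisors of 742: [7, 14]
Sum = 21


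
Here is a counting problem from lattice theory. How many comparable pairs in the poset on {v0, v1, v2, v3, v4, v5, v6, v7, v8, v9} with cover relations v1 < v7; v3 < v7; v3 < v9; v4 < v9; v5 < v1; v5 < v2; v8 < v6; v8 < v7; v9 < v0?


A comparable pair {a,b} has a < b or b < a in the order.
Count unordered pairs where one element is strictly below the other.
Examples: {v0,v3}, {v0,v4}, {v0,v9}, {v1,v5}, ...
Total comparable pairs: 12


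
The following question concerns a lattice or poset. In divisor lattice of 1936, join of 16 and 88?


In a divisor lattice, join = lcm (least common multiple).
gcd(16,88) = 8
lcm(16,88) = 16*88/gcd = 1408/8 = 176


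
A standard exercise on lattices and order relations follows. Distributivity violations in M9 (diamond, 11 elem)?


Distributive law: a ^ (b v c) = (a ^ b) v (a ^ c).
Check all 11^3 = 1331 ordered triples (a,b,c).
  e.g. a=a1, b=a2, c=a3: lhs=a1 != rhs=0
  e.g. a=a1, b=a2, c=a4: lhs=a1 != rhs=0
Total violating triples: 504


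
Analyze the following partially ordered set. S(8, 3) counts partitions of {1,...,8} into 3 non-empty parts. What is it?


S(n,k) = k*S(n-1,k) + S(n-1,k-1).
S(7,3) = 301, S(7,2) = 63
S(8,3) = 3*301 + 63 = 903 + 63
S(8,3) = 966


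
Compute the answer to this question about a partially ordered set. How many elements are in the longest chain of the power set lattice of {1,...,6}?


A chain is a totally ordered subset; we count the number of elements in a maximum chain.
Compute, for each element x, the size of the longest chain ending at x:
  {}: 1
  {1}: 2
  {2}: 2
  {3}: 2
  {4}: 2
  {5}: 2
  ...
A maximum chain: {} < {1} < {1,2} < {1,2,3} < {1,2,3,4} < {1,2,3,4,5} < {1,2,3,4,5,6}
Number of elements in the longest chain: 7


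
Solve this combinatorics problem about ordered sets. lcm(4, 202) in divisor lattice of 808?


Join=lcm.
gcd(4,202)=2
lcm=404


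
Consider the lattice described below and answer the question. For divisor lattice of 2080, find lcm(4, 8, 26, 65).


In a divisor lattice, join = lcm (least common multiple).
Compute lcm iteratively: start with first element, then lcm(current, next).
Elements: [4, 8, 26, 65]
lcm(4,8) = 8
lcm(8,26) = 104
lcm(104,65) = 520
Final lcm = 520


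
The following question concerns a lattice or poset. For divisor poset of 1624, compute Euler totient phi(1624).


phi(n) = n * prod_{p|n} (1 - 1/p).
Prime divisors of 1624: [2, 7, 29]
phi(1624) = 1624 * (1 - 1/2) * (1 - 1/7) * (1 - 1/29)
phi(1624) = 672


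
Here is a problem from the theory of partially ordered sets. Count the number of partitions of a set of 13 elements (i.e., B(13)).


B(n) = number of set partitions of an n-element set.
B(n) satisfies the recurrence: B(n+1) = sum_k C(n,k)*B(k).
B(13) = 27644437


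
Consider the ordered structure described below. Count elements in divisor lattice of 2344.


Divisors of 2344: [1, 2, 4, 8, 293, 586, 1172, 2344]
Count: 8


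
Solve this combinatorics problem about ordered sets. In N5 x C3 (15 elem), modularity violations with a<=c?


Modular law: if a <= c then a v (b ^ c) = (a v b) ^ c.
Check all triples (a,b,c) with a <= c among 15 elements.
  e.g. a=(a,0), b=(c,0), c=(b,0): lhs=(a,0) != rhs=(b,0)
  e.g. a=(a,0), b=(c,1), c=(b,0): lhs=(a,0) != rhs=(b,0)
Total violating triples: 18


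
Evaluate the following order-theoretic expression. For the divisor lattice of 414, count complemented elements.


An element a is complemented if some b has a meet b = bottom, a join b = top.
a is complemented iff gcd(a, n/a)=1, i.e. a is a unitary divisor of 414.
Complemented elements: 1, 2, 9, 18, 23, 46, ... (2 more)
Count: 8


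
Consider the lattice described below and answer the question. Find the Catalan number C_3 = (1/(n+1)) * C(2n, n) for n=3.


C(n) = C(2n, n) / (n+1).
C(6, 3) = 20
C(3) = 20 / 4 = 5


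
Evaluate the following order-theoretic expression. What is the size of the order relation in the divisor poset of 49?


The order relation is {(a,b) : a <= b}, reflexive so it includes (a,a).
Examples: (1,1), (1,49), (1,7), (49,49), (7,49), ...
Total ordered pairs: 6


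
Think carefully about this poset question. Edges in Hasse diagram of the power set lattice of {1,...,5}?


A cover relation a -< b holds when a < b with no c strictly between.
Cover relations:
  {} -< {1}
  {} -< {2}
  {} -< {3}
  {} -< {4}
  {} -< {5}
  {1} -< {1,2}
  {1} -< {1,3}
  {1} -< {1,4}
  ...72 more
Total: 80


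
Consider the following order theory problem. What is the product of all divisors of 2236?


Divisors of 2236: [1, 2, 4, 13, 26, 43, 52, 86, 172, 559, 1118, 2236]
Product = n^(d(n)/2) = 2236^(12/2)
Product = 124977201386211905536


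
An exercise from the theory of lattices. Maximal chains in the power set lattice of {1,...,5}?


A maximal chain goes from the minimum element to a maximal element via cover relations.
Counting all min-to-max paths in the cover graph.
Total maximal chains: 120


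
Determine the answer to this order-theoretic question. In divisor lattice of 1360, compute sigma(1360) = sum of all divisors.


sigma(n) = sum of divisors.
Divisors of 1360: [1, 2, 4, 5, 8, 10, 16, 17, 20, 34, 40, 68, 80, 85, 136, 170, 272, 340, 680, 1360]
Sum = 3348


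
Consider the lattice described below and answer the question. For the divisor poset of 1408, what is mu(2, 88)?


In a divisor lattice, mu(a,b) = mu(b/a) where mu is the classical Mobius function.
b/a = 88/2 = 44
Prime factorization of 44: primes [2, 11]
44 is not squarefree, so mu(44) = 0


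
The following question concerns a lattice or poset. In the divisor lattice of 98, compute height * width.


Height = length of longest chain minus 1; width = size of largest antichain.
A maximum chain: 1 | 7 | 49 | 98  (height 3).
A maximum antichain: {2, 7}  (width 2).
Product = 3 * 2 = 6


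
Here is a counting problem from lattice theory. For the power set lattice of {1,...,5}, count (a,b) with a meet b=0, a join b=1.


Complement pair (a,b): a meet b = bottom, a join b = top.
Here: A intersect B = {} and A union B = {1,...,5}.
Pairs found: ({},{1,2,3,4,5}), ({1},{2,3,4,5}), ({2},{1,3,4,5}), ({3},{1,2,4,5}), ... (28 more)
Total ordered pairs: 32


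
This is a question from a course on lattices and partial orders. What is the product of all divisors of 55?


Divisors of 55: [1, 5, 11, 55]
Product = n^(d(n)/2) = 55^(4/2)
Product = 3025


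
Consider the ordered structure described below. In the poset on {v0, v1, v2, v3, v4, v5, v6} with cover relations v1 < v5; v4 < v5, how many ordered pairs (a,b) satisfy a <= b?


The order relation is {(a,b) : a <= b}, reflexive so it includes (a,a).
Examples: (v0,v0), (v1,v1), (v1,v5), (v2,v2), (v3,v3), ...
Total ordered pairs: 9


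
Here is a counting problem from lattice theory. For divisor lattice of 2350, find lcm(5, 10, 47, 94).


In a divisor lattice, join = lcm (least common multiple).
Compute lcm iteratively: start with first element, then lcm(current, next).
Elements: [5, 10, 47, 94]
lcm(5,10) = 10
lcm(10,47) = 470
lcm(470,94) = 470
Final lcm = 470


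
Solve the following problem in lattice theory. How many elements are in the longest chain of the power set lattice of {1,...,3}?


A chain is a totally ordered subset; we count the number of elements in a maximum chain.
Compute, for each element x, the size of the longest chain ending at x:
  {}: 1
  {1}: 2
  {2}: 2
  {3}: 2
  {1,2}: 3
  {1,3}: 3
  ...
A maximum chain: {} < {1} < {1,2} < {1,2,3}
Number of elements in the longest chain: 4


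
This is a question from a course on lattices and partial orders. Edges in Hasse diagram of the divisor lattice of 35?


A cover relation a -< b holds when a < b with no c strictly between.
Cover relations:
  1 -< 5
  1 -< 7
  5 -< 35
  7 -< 35
Total: 4


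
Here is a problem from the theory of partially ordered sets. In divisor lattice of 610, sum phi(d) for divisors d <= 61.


Divisors of 610 up to 61: [1, 2, 5, 10, 61]
phi values: [1, 1, 4, 4, 60]
Sum = 70


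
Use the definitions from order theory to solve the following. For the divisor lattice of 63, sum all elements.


sigma(n) = sum of divisors.
Divisors of 63: [1, 3, 7, 9, 21, 63]
Sum = 104


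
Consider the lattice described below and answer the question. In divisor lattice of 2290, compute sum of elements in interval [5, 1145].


Interval [5,1145] in divisors of 2290: [5, 1145]
Sum = 1150


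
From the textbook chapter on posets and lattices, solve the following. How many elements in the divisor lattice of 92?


Divisors of 92: [1, 2, 4, 23, 46, 92]
Count: 6


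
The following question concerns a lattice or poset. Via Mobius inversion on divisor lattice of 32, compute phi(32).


phi(n) = n * prod_{p|n} (1 - 1/p).
Prime divisors of 32: [2]
phi(32) = 32 * (1 - 1/2)
phi(32) = 16


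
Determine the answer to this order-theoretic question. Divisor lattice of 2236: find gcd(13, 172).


In a divisor lattice, meet = gcd (greatest common divisor).
By Euclidean algorithm or factoring: gcd(13,172) = 1


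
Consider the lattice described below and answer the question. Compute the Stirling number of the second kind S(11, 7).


S(n,k) = k*S(n-1,k) + S(n-1,k-1).
S(10,7) = 5880, S(10,6) = 22827
S(11,7) = 7*5880 + 22827 = 41160 + 22827
S(11,7) = 63987


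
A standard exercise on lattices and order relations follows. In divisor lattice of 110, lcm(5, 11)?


Join=lcm.
gcd(5,11)=1
lcm=55


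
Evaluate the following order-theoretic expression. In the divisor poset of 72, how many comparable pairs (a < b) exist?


A comparable pair {a,b} has a < b or b < a in the order.
Count unordered pairs where one element is strictly below the other.
Examples: {1,2}, {1,3}, {1,4}, {1,6}, ...
Total comparable pairs: 48


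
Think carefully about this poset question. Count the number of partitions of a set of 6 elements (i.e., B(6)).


B(n) = number of set partitions of an n-element set.
B(n) satisfies the recurrence: B(n+1) = sum_k C(n,k)*B(k).
B(6) = 203


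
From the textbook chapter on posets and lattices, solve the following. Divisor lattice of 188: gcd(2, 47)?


Meet=gcd.
gcd(2,47)=1


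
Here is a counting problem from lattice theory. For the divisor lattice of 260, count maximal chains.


A maximal chain goes from the minimum element to a maximal element via cover relations.
Counting all min-to-max paths in the cover graph.
Total maximal chains: 12


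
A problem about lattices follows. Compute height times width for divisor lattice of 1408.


Height = length of longest chain minus 1; width = size of largest antichain.
A maximum chain: 1 | 11 | 22 | 44 | 88 | 176 | 352 | 704 | 1408  (height 8).
A maximum antichain: {2, 11}  (width 2).
Product = 8 * 2 = 16


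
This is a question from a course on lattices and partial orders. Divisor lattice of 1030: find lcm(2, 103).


In a divisor lattice, join = lcm (least common multiple).
gcd(2,103) = 1
lcm(2,103) = 2*103/gcd = 206/1 = 206


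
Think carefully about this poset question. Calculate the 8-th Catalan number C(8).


C(n) = C(2n, n) / (n+1).
C(16, 8) = 12870
C(8) = 12870 / 9 = 1430


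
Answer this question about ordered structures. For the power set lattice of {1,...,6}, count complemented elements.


An element a is complemented if some b has a meet b = bottom, a join b = top.
every subset A has complement S\A, so all elements are complemented.
Complemented elements: {}, {1}, {2}, {3}, {4}, {5}, ... (58 more)
Count: 64


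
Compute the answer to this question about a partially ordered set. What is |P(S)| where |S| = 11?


Power set = 2^n.
2^11 = 2048


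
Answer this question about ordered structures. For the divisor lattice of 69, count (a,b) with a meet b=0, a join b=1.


Complement pair (a,b): a meet b = bottom, a join b = top.
Here: gcd(a,b)=1 and lcm(a,b)=69, i.e. a*b=69 with a,b coprime.
Pairs found: (1,69), (3,23), (23,3), (69,1)
Total ordered pairs: 4


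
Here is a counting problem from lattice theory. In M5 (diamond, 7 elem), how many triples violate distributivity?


Distributive law: a ^ (b v c) = (a ^ b) v (a ^ c).
Check all 7^3 = 343 ordered triples (a,b,c).
  e.g. a=a1, b=a2, c=a3: lhs=a1 != rhs=0
  e.g. a=a1, b=a2, c=a4: lhs=a1 != rhs=0
Total violating triples: 60


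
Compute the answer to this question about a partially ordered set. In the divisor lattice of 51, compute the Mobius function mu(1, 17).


In a divisor lattice, mu(a,b) = mu(b/a) where mu is the classical Mobius function.
b/a = 17/1 = 17
Prime factorization of 17: primes [17]
17 is squarefree with 1 prime factor(s), so mu(17) = (-1)^1 = -1


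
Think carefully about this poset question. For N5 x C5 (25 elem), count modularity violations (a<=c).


Modular law: if a <= c then a v (b ^ c) = (a v b) ^ c.
Check all triples (a,b,c) with a <= c among 25 elements.
  e.g. a=(a,0), b=(c,0), c=(b,0): lhs=(a,0) != rhs=(b,0)
  e.g. a=(a,0), b=(c,1), c=(b,0): lhs=(a,0) != rhs=(b,0)
Total violating triples: 75


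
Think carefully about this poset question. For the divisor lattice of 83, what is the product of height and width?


Height = length of longest chain minus 1; width = size of largest antichain.
A maximum chain: 1 | 83  (height 1).
A maximum antichain: {1}  (width 1).
Product = 1 * 1 = 1


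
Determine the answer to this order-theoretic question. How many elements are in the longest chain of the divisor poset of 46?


A chain is a totally ordered subset; we count the number of elements in a maximum chain.
Compute, for each element x, the size of the longest chain ending at x:
  1: 1
  2: 2
  23: 2
  46: 3
A maximum chain: 1 < 2 < 46
Number of elements in the longest chain: 3


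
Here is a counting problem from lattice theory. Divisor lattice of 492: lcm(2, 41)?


Join=lcm.
gcd(2,41)=1
lcm=82


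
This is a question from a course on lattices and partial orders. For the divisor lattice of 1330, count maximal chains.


A maximal chain goes from the minimum element to a maximal element via cover relations.
Counting all min-to-max paths in the cover graph.
Total maximal chains: 24


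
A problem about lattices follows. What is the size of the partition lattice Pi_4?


B(n) = number of set partitions of an n-element set.
B(n) satisfies the recurrence: B(n+1) = sum_k C(n,k)*B(k).
B(4) = 15


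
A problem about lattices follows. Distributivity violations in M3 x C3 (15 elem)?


Distributive law: a ^ (b v c) = (a ^ b) v (a ^ c).
Check all 15^3 = 3375 ordered triples (a,b,c).
  e.g. a=(a1,0), b=(a2,0), c=(a3,0): lhs=(a1,0) != rhs=(0,0)
  e.g. a=(a1,0), b=(a2,0), c=(a3,1): lhs=(a1,0) != rhs=(0,0)
Total violating triples: 162


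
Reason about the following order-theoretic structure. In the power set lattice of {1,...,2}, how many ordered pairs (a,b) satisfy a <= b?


The order relation is {(a,b) : a <= b}, reflexive so it includes (a,a).
Examples: ({},{}), ({},{1,2}), ({},{1}), ({},{2}), ({1,2},{1,2}), ...
Total ordered pairs: 9


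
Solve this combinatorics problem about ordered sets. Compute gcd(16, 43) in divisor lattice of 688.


In a divisor lattice, meet = gcd (greatest common divisor).
By Euclidean algorithm or factoring: gcd(16,43) = 1


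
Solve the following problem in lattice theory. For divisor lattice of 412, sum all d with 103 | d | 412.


Interval [103,412] in divisors of 412: [103, 206, 412]
Sum = 721


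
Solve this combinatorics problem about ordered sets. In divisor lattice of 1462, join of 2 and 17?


In a divisor lattice, join = lcm (least common multiple).
gcd(2,17) = 1
lcm(2,17) = 2*17/gcd = 34/1 = 34


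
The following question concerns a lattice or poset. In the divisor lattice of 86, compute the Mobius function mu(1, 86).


In a divisor lattice, mu(a,b) = mu(b/a) where mu is the classical Mobius function.
b/a = 86/1 = 86
Prime factorization of 86: primes [2, 43]
86 is squarefree with 2 prime factor(s), so mu(86) = (-1)^2 = 1


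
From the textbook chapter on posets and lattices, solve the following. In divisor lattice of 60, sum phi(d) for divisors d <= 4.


Divisors of 60 up to 4: [1, 2, 3, 4]
phi values: [1, 1, 2, 2]
Sum = 6


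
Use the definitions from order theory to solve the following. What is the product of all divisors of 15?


Divisors of 15: [1, 3, 5, 15]
Product = n^(d(n)/2) = 15^(4/2)
Product = 225


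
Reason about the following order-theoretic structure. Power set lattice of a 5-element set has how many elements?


Power set = 2^n.
2^5 = 32


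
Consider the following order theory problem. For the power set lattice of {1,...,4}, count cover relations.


A cover relation a -< b holds when a < b with no c strictly between.
Cover relations:
  {} -< {1}
  {} -< {2}
  {} -< {3}
  {} -< {4}
  {1} -< {1,2}
  {1} -< {1,3}
  {1} -< {1,4}
  {2} -< {1,2}
  ...24 more
Total: 32


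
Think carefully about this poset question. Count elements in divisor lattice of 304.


Divisors of 304: [1, 2, 4, 8, 16, 19, 38, 76, 152, 304]
Count: 10


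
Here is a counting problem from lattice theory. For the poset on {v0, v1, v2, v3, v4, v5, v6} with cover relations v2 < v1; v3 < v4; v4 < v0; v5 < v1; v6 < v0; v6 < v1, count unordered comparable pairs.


A comparable pair {a,b} has a < b or b < a in the order.
Count unordered pairs where one element is strictly below the other.
Examples: {v0,v3}, {v0,v4}, {v0,v6}, {v1,v2}, ...
Total comparable pairs: 7


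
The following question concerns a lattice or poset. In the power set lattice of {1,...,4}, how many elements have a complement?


An element a is complemented if some b has a meet b = bottom, a join b = top.
every subset A has complement S\A, so all elements are complemented.
Complemented elements: {}, {1}, {2}, {3}, {4}, {1,2}, ... (10 more)
Count: 16


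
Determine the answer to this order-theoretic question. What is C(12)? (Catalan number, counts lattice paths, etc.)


C(n) = C(2n, n) / (n+1).
C(24, 12) = 2704156
C(12) = 2704156 / 13 = 208012


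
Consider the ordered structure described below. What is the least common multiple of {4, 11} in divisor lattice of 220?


In a divisor lattice, join = lcm (least common multiple).
Compute lcm iteratively: start with first element, then lcm(current, next).
Elements: [4, 11]
lcm(4,11) = 44
Final lcm = 44


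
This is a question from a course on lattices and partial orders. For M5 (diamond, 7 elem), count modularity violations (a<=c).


Modular law: if a <= c then a v (b ^ c) = (a v b) ^ c.
Check all triples (a,b,c) with a <= c among 7 elements.
This lattice is modular (diamonds M_m and their chain-products are modular).
Total violating triples: 0


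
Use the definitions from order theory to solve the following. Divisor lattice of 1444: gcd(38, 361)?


Meet=gcd.
gcd(38,361)=19


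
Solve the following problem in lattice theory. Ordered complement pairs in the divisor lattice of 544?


Complement pair (a,b): a meet b = bottom, a join b = top.
Here: gcd(a,b)=1 and lcm(a,b)=544, i.e. a*b=544 with a,b coprime.
Pairs found: (1,544), (17,32), (32,17), (544,1)
Total ordered pairs: 4


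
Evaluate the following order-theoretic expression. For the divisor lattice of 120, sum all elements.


sigma(n) = sum of divisors.
Divisors of 120: [1, 2, 3, 4, 5, 6, 8, 10, 12, 15, 20, 24, 30, 40, 60, 120]
Sum = 360


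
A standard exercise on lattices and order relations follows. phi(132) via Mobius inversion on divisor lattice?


phi(n) = n * prod_{p|n} (1 - 1/p).
Prime divisors of 132: [2, 3, 11]
phi(132) = 132 * (1 - 1/2) * (1 - 1/3) * (1 - 1/11)
phi(132) = 40


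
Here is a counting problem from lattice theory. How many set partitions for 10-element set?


B(n) = number of set partitions of an n-element set.
B(n) satisfies the recurrence: B(n+1) = sum_k C(n,k)*B(k).
B(10) = 115975


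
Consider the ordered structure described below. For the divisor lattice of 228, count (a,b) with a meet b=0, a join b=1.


Complement pair (a,b): a meet b = bottom, a join b = top.
Here: gcd(a,b)=1 and lcm(a,b)=228, i.e. a*b=228 with a,b coprime.
Pairs found: (1,228), (3,76), (4,57), (12,19), ... (4 more)
Total ordered pairs: 8


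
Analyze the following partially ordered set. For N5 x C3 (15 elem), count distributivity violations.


Distributive law: a ^ (b v c) = (a ^ b) v (a ^ c).
Check all 15^3 = 3375 ordered triples (a,b,c).
  e.g. a=(b,0), b=(a,0), c=(c,0): lhs=(b,0) != rhs=(a,0)
  e.g. a=(b,0), b=(a,0), c=(c,1): lhs=(b,0) != rhs=(a,0)
Total violating triples: 54


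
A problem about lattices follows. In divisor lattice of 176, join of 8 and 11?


In a divisor lattice, join = lcm (least common multiple).
gcd(8,11) = 1
lcm(8,11) = 8*11/gcd = 88/1 = 88


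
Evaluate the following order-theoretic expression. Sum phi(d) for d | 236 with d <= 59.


Divisors of 236 up to 59: [1, 2, 4, 59]
phi values: [1, 1, 2, 58]
Sum = 62


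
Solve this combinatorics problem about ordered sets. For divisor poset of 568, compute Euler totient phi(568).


phi(n) = n * prod_{p|n} (1 - 1/p).
Prime divisors of 568: [2, 71]
phi(568) = 568 * (1 - 1/2) * (1 - 1/71)
phi(568) = 280


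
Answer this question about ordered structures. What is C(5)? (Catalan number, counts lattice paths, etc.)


C(n) = C(2n, n) / (n+1).
C(10, 5) = 252
C(5) = 252 / 6 = 42


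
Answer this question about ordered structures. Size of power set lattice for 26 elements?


Power set = 2^n.
2^26 = 67108864


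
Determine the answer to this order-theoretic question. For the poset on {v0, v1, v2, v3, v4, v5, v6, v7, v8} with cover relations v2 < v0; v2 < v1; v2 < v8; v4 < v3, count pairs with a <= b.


The order relation is {(a,b) : a <= b}, reflexive so it includes (a,a).
Examples: (v0,v0), (v1,v1), (v2,v0), (v2,v1), (v2,v2), ...
Total ordered pairs: 13


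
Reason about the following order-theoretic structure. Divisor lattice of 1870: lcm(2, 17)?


Join=lcm.
gcd(2,17)=1
lcm=34


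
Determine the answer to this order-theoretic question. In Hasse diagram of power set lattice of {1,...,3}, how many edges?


A cover relation a -< b holds when a < b with no c strictly between.
Cover relations:
  {} -< {1}
  {} -< {2}
  {} -< {3}
  {1} -< {1,2}
  {1} -< {1,3}
  {2} -< {1,2}
  {2} -< {2,3}
  {3} -< {1,3}
  ...4 more
Total: 12


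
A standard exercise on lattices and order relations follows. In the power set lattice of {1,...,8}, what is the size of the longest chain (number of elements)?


A chain is a totally ordered subset; we count the number of elements in a maximum chain.
Compute, for each element x, the size of the longest chain ending at x:
  {}: 1
  {1}: 2
  {2}: 2
  {3}: 2
  {4}: 2
  {5}: 2
  ...
A maximum chain: {} < {1} < {1,2} < {1,2,3} < {1,2,3,4} < {1,2,3,4,5} < {1,2,3,4,5,6} < {1,2,3,4,5,6,7} < {1,2,3,4,5,6,7,8}
Number of elements in the longest chain: 9


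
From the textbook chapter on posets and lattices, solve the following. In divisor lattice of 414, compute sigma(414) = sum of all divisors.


sigma(n) = sum of divisors.
Divisors of 414: [1, 2, 3, 6, 9, 18, 23, 46, 69, 138, 207, 414]
Sum = 936


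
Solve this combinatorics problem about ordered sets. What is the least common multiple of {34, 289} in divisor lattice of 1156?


In a divisor lattice, join = lcm (least common multiple).
Compute lcm iteratively: start with first element, then lcm(current, next).
Elements: [34, 289]
lcm(34,289) = 578
Final lcm = 578


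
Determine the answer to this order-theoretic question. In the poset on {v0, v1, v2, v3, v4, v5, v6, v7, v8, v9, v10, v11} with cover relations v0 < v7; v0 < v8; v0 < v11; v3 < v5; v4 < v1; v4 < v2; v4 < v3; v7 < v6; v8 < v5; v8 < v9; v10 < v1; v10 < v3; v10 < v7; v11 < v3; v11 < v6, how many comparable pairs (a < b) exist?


A comparable pair {a,b} has a < b or b < a in the order.
Count unordered pairs where one element is strictly below the other.
Examples: {v0,v3}, {v0,v5}, {v0,v6}, {v0,v7}, ...
Total comparable pairs: 23


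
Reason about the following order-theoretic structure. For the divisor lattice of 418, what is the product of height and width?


Height = length of longest chain minus 1; width = size of largest antichain.
A maximum chain: 1 | 19 | 209 | 418  (height 3).
A maximum antichain: {2, 11, 19}  (width 3).
Product = 3 * 3 = 9


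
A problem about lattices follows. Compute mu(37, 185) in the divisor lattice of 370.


In a divisor lattice, mu(a,b) = mu(b/a) where mu is the classical Mobius function.
b/a = 185/37 = 5
Prime factorization of 5: primes [5]
5 is squarefree with 1 prime factor(s), so mu(5) = (-1)^1 = -1


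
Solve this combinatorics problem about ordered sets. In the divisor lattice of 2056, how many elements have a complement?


An element a is complemented if some b has a meet b = bottom, a join b = top.
a is complemented iff gcd(a, n/a)=1, i.e. a is a unitary divisor of 2056.
Complemented elements: 1, 8, 257, 2056
Count: 4


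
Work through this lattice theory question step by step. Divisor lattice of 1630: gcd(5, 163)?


Meet=gcd.
gcd(5,163)=1


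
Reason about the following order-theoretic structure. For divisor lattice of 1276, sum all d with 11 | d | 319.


Interval [11,319] in divisors of 1276: [11, 319]
Sum = 330


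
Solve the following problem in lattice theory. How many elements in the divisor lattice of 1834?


Divisors of 1834: [1, 2, 7, 14, 131, 262, 917, 1834]
Count: 8


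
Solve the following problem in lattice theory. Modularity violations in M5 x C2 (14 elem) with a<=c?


Modular law: if a <= c then a v (b ^ c) = (a v b) ^ c.
Check all triples (a,b,c) with a <= c among 14 elements.
This lattice is modular (diamonds M_m and their chain-products are modular).
Total violating triples: 0
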